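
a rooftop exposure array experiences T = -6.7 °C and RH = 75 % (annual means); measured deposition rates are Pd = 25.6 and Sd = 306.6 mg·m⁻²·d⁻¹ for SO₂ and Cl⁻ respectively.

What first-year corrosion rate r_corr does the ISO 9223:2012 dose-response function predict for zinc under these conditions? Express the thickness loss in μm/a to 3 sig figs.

r_corr = 1.37 μm/a

zinc: f(T) = +0.038·(T−10) [T≤10 °C] = -0.6346
  Pd branch = 0.0129·Pd^0.44·e^(0.046·RH+f) = 0.8973 μm/a
  Cl⁻ term: 0.0175·306.6^0.57·exp(0.008·75+0.085·-6.7) = 0.4717
  r_corr = 0.8973 + 0.4717 = 1.369 μm/a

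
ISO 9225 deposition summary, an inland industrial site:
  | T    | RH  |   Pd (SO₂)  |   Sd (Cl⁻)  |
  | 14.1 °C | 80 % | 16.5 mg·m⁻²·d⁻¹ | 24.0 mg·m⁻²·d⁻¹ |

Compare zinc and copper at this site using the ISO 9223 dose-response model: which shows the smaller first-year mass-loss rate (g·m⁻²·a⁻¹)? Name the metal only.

zinc: T>10 °C ⇒ hinge -0.071·(14.1−10) = -0.2911
  Pd branch = 0.0129·Pd^0.44·e^(0.046·RH+f) = 1.312 μm/a
  Cl⁻ term: 0.0175·24.0^0.57·exp(0.008·80+0.085·14.1) = 0.6733
  r_corr = 1.312 + 0.6733 = 1.986 μm/a
  mass loss = 1.986 μm/a × 7.14 g/cm³ = 14.18 g·m⁻²·a⁻¹
copper: f(T) = -0.080·(T−10) [T>10 °C] = -0.3280
  Pd branch = 0.0053·Pd^0.26·e^(0.059·RH+f) = 0.8877 μm/a
  Sd branch = 0.01025·Sd^0.27·e^(0.036·RH+0.049·T) = 0.8594 μm/a
  r_corr = 0.8877 + 0.8594 = 1.747 μm/a
  mass loss = 1.747 μm/a × 8.96 g/cm³ = 15.65 g·m⁻²·a⁻¹
Ordering by g·m⁻²·a⁻¹: copper (15.7) > zinc (14.2)

zinc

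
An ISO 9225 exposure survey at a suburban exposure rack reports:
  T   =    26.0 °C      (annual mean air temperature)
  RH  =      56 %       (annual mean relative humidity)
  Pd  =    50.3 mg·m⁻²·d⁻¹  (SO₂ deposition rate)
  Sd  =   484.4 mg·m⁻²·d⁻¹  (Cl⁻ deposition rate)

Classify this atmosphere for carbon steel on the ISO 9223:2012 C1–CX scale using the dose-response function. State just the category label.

C5

carbon steel: T>10 °C ⇒ hinge -0.054·(26.0−10) = -0.8640
  SO₂ term: 1.77·50.3^0.52·exp(0.02·56-0.8640) = 17.54
  Sd branch = 0.102·Sd^0.62·e^(0.033·RH+0.04·T) = 84.66 μm/a
  sum: 17.54 + 84.66 → r_corr = 102.2 μm/a
Category bounds: 80…200 μm/a bracket r_corr ⇒ C5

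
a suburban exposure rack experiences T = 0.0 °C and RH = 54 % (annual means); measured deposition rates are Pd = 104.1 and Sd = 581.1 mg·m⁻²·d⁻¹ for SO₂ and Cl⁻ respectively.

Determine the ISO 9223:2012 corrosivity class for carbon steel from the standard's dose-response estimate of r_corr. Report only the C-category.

C3

carbon steel: T≤10 °C ⇒ hinge +0.150·(0.0−10) = -1.5000
  sulphur-dioxide contribution → 13.02 μm/a
  chloride contribution → 31.36 μm/a
  total first-year rate 44.38 μm/a
ISO 9223 Table 2 (carbon steel): 25 < 44.4 ≤ 50 μm/a ⇒ C3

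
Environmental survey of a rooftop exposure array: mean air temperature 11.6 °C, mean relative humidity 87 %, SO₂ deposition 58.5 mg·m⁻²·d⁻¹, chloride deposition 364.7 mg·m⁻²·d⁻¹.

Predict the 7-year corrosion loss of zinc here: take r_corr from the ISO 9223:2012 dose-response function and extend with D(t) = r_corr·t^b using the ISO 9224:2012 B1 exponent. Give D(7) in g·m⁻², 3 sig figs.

D(7) = 225 g·m⁻²

zinc: temperature factor f = -0.071·(1.6) = -0.1136
  sulphur-dioxide contribution → 3.774 μm/a
  chloride contribution → 2.715 μm/a
  ⇒ r_corr(zinc) = 6.49 μm/a
Power-law: D(7) = r_corr · 7^0.813
  D(7) = 6.49 × 7^0.813 = 6.49 × 4.865 = 31.57 μm
  Mass loss = 31.57 μm × 7.14 g/cm³ = 225.4 g·m⁻²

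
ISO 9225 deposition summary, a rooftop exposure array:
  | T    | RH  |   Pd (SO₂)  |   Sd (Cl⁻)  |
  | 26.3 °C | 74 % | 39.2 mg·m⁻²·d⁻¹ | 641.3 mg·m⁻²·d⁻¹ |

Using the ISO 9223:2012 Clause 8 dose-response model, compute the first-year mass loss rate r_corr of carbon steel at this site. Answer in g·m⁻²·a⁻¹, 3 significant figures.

carbon steel: T>10 °C ⇒ hinge -0.054·(26.3−10) = -0.8802
  SO₂ term: 1.77·39.2^0.52·exp(0.02·74-0.8802) = 21.73
  Cl⁻ term: 0.102·641.3^0.62·exp(0.033·74+0.04·26.3) = 184.7
  r_corr = 21.73 + 184.7 = 206.4 μm/a
Convert to mass loss: 206.4 μm/a × 7.85 g/cm³ = 1620 g·m⁻²·a⁻¹

r_corr = 1.62e+03 g·m⁻²·a⁻¹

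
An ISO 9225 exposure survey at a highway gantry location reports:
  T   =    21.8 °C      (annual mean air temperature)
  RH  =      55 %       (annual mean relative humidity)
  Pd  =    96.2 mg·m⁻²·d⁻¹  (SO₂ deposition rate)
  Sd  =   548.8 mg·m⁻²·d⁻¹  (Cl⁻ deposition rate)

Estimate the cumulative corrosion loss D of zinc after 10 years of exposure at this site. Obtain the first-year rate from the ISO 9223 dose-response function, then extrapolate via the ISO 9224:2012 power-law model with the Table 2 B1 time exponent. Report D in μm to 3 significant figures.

D(10) = 44.4 μm

zinc: temperature factor f = -0.071·(11.8) = -0.8378
  Pd branch = 0.0129·Pd^0.44·e^(0.046·RH+f) = 0.5225 μm/a
  Cl⁻ term: 0.0175·548.8^0.57·exp(0.008·55+0.085·21.8) = 6.315
  sum: 0.5225 + 6.315 → r_corr = 6.837 μm/a
Power-law: D(10) = r_corr · 10^0.813
  D(10) = 6.837 × 10^0.813 = 6.837 × 6.501 = 44.45 μm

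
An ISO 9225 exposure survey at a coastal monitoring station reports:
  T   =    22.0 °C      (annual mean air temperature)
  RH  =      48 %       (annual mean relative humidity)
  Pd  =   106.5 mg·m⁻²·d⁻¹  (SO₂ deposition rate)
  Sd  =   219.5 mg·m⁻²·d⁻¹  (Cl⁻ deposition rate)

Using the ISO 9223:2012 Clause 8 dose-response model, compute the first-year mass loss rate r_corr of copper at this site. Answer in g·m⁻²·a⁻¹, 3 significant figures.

copper: f(T) = -0.080·(T−10) [T>10 °C] = -0.9600
  SO₂ term: 0.0053·106.5^0.26·exp(0.059·48-0.9600) = 0.116
  Cl⁻ term: 0.01025·219.5^0.27·exp(0.036·48+0.049·22.0) = 0.727
  r_corr = 0.116 + 0.727 = 0.843 μm/a
Convert to mass loss: 0.843 μm/a × 8.96 g/cm³ = 7.553 g·m⁻²·a⁻¹

r_corr = 7.55 g·m⁻²·a⁻¹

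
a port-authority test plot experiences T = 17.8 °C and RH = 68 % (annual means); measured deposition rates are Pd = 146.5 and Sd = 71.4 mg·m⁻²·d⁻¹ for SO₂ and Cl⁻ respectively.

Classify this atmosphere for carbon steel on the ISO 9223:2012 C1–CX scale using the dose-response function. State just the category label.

carbon steel: temperature factor f = -0.054·(7.8) = -0.4212
  Pd branch = 1.77·Pd^0.52·e^(0.02·RH+f) = 60.52 μm/a
  Sd branch = 0.102·Sd^0.62·e^(0.033·RH+0.04·T) = 27.65 μm/a
  r_corr = 60.52 + 27.65 = 88.17 μm/a
ISO 9223 Table 2 (carbon steel): 80 < 88.2 ≤ 200 μm/a ⇒ C5

C5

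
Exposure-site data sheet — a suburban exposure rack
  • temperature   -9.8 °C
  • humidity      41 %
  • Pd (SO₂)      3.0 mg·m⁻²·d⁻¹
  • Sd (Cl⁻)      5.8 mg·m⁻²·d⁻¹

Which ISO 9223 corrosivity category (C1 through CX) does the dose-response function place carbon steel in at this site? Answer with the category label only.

carbon steel: temperature factor f = +0.150·(-19.8) = -2.9700
  Pd branch = 1.77·Pd^0.52·e^(0.02·RH+f) = 0.365 μm/a
  Sd branch = 0.102·Sd^0.62·e^(0.033·RH+0.04·T) = 0.793 μm/a
  sum: 0.365 + 0.793 → r_corr = 1.158 μm/a
Category bounds: 0…1.3 μm/a bracket r_corr ⇒ C1

C1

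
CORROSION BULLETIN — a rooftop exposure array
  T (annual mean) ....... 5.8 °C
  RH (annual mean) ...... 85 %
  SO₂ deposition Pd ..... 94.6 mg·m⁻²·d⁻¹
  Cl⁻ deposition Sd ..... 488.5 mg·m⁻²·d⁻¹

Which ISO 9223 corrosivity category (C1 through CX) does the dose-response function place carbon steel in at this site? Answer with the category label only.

carbon steel: f(T) = +0.150·(T−10) [T≤10 °C] = -0.6300
  sulphur-dioxide contribution → 54.97 μm/a
  chloride contribution → 98.78 μm/a
  ⇒ r_corr(carbon steel) = 153.7 μm/a
ISO 9223 Table 2 (carbon steel): 80 < 154 ≤ 200 μm/a ⇒ C5

C5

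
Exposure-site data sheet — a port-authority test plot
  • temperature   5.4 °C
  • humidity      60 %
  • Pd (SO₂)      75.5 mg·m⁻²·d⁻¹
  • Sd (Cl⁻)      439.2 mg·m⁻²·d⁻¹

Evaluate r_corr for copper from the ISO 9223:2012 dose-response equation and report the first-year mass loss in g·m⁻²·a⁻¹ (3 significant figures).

copper: T≤10 °C ⇒ hinge +0.126·(5.4−10) = -0.5796
  sulphur-dioxide contribution → 0.3149 μm/a
  chloride contribution → 0.5987 μm/a
  ⇒ r_corr(copper) = 0.9137 μm/a
Convert to mass loss: 0.9137 μm/a × 8.96 g/cm³ = 8.187 g·m⁻²·a⁻¹

r_corr = 8.19 g·m⁻²·a⁻¹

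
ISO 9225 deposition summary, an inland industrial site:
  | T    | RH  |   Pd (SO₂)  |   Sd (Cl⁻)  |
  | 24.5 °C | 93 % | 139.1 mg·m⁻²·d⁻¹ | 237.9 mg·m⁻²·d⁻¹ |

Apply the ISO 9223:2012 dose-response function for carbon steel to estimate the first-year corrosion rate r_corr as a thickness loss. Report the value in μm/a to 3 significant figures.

carbon steel: f(T) = -0.054·(T−10) [T>10 °C] = -0.7830
  sulphur-dioxide contribution → 67.65 μm/a
  chloride contribution → 173.9 μm/a
  total first-year rate 241.6 μm/a

r_corr = 242 μm/a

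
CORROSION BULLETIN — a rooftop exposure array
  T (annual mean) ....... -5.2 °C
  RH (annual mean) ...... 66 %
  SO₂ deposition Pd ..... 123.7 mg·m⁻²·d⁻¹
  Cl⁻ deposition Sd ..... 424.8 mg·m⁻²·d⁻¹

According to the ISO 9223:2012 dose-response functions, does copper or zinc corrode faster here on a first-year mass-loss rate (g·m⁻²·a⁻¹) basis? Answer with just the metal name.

copper: f(T) = +0.126·(T−10) [T≤10 °C] = -1.9152
  sulphur-dioxide contribution → 0.1342 μm/a
  chloride contribution → 0.4381 μm/a
  total first-year rate 0.5723 μm/a
  mass loss = 0.5723 μm/a × 8.96 g/cm³ = 5.127 g·m⁻²·a⁻¹
zinc: T≤10 °C ⇒ hinge +0.038·(-5.2−10) = -0.5776
  sulphur-dioxide contribution → 1.256 μm/a
  chloride contribution → 0.6004 μm/a
  ⇒ r_corr(zinc) = 1.856 μm/a
  mass loss = 1.856 μm/a × 7.14 g/cm³ = 13.25 g·m⁻²·a⁻¹
Ordering by g·m⁻²·a⁻¹: zinc (13.3) > copper (5.13)

zinc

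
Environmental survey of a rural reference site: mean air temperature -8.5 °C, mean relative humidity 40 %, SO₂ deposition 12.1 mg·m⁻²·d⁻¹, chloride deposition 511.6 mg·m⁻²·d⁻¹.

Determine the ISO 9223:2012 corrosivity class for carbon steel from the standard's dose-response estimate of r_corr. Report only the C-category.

C2

carbon steel: temperature factor f = +0.150·(-18.5) = -2.7750
  sulphur-dioxide contribution → 0.898 μm/a
  chloride contribution → 12.99 μm/a
  total first-year rate 13.89 μm/a
ISO 9223 Table 2 (carbon steel): 1.3 < 13.9 ≤ 25 μm/a ⇒ C2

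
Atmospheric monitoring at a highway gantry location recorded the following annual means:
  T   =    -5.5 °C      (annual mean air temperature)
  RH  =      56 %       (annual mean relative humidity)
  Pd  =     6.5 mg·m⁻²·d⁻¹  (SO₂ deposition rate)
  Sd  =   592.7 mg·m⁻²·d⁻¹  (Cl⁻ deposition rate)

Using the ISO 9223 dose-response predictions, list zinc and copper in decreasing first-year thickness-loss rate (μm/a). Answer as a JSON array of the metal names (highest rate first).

["zinc", "copper"]

zinc: T≤10 °C ⇒ hinge +0.038·(-5.5−10) = -0.5890
  SO₂ term: 0.0129·6.5^0.44·exp(0.046·56-0.5890) = 0.2144
  Sd branch = 0.0175·Sd^0.57·e^(0.008·RH+0.085·T) = 0.6533 μm/a
  sum: 0.2144 + 0.6533 → r_corr = 0.8677 μm/a
copper: temperature factor f = +0.126·(-15.5) = -1.9530
  Pd branch = 0.0053·Pd^0.26·e^(0.059·RH+f) = 0.03329 μm/a
  Sd branch = 0.01025·Sd^0.27·e^(0.036·RH+0.049·T) = 0.3295 μm/a
  r_corr = 0.03329 + 0.3295 = 0.3628 μm/a
Ordering by μm/a: zinc (0.868) > copper (0.363)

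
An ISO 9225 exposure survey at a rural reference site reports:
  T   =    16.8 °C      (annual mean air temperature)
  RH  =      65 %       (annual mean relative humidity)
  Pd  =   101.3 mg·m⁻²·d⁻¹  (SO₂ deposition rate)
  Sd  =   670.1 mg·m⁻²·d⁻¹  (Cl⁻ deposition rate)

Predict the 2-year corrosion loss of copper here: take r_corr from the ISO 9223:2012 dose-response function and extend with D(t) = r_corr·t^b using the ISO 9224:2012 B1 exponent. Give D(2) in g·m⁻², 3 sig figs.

copper: temperature factor f = -0.080·(6.8) = -0.5440
  SO₂ term: 0.0053·101.3^0.26·exp(0.059·65-0.5440) = 0.4731
  Sd branch = 0.01025·Sd^0.27·e^(0.036·RH+0.049·T) = 1.405 μm/a
  sum: 0.4731 + 1.405 → r_corr = 1.878 μm/a
ISO 9224: D(t) = r_corr · t^b with b = 0.667 (copper, B1)
  D(2) = 1.878 × 2^0.667 = 1.878 × 1.588 = 2.981 μm
  Mass loss = 2.981 μm × 8.96 g/cm³ = 26.71 g·m⁻²

D(2) = 26.7 g·m⁻²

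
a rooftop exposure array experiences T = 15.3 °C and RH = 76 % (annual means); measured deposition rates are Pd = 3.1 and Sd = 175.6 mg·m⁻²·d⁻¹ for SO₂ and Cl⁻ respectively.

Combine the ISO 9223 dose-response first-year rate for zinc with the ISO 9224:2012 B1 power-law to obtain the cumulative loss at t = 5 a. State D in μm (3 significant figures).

D(5) = 10.1 μm

zinc: T>10 °C ⇒ hinge -0.071·(15.3−10) = -0.3763
  SO₂ term: 0.0129·3.1^0.44·exp(0.046·76-0.3763) = 0.4805
  Cl⁻ term: 0.0175·175.6^0.57·exp(0.008·76+0.085·15.3) = 2.245
  sum: 0.4805 + 2.245 → r_corr = 2.726 μm/a
Power-law: D(5) = r_corr · 5^0.813
  D(5) = 2.726 × 5^0.813 = 2.726 × 3.701 = 10.09 μm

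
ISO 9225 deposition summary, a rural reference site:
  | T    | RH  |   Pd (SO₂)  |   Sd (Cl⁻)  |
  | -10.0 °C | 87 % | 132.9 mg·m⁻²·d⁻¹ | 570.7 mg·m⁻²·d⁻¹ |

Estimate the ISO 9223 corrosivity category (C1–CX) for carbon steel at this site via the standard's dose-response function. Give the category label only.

C4

carbon steel: temperature factor f = +0.150·(-20.0) = -3.0000
  sulphur-dioxide contribution → 6.383 μm/a
  chloride contribution → 61.76 μm/a
  ⇒ r_corr(carbon steel) = 68.14 μm/a
ISO 9223 Table 2 (carbon steel): 50 < 68.1 ≤ 80 μm/a ⇒ C4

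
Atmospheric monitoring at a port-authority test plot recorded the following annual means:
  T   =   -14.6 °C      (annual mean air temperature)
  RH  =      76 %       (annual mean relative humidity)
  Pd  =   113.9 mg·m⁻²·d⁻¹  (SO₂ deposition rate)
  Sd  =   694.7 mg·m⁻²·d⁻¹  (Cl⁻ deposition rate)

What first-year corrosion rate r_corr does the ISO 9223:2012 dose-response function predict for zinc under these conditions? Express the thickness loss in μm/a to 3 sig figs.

r_corr = 1.73 μm/a

zinc: temperature factor f = +0.038·(-24.6) = -0.9348
  SO₂ term: 0.0129·113.9^0.44·exp(0.046·76-0.9348) = 1.342
  Sd branch = 0.0175·Sd^0.57·e^(0.008·RH+0.085·T) = 0.3872 μm/a
  r_corr = 1.342 + 0.3872 = 1.729 μm/a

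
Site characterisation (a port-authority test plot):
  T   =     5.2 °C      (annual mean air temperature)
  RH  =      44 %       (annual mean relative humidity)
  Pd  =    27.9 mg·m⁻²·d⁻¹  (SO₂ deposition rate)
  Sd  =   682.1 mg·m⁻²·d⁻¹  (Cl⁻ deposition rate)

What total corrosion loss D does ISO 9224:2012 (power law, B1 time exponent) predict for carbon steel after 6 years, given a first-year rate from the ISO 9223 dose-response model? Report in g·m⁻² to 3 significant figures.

D(6) = 849 g·m⁻²

carbon steel: temperature factor f = +0.150·(-4.8) = -0.7200
  Pd branch = 1.77·Pd^0.52·e^(0.02·RH+f) = 11.73 μm/a
  Cl⁻ term: 0.102·682.1^0.62·exp(0.033·44+0.04·5.2) = 30.66
  r_corr = 11.73 + 30.66 = 42.38 μm/a
Power-law: D(6) = r_corr · 6^0.523
  D(6) = 42.38 × 6^0.523 = 42.38 × 2.553 = 108.2 μm
  Mass loss = 108.2 μm × 7.85 g/cm³ = 849.2 g·m⁻²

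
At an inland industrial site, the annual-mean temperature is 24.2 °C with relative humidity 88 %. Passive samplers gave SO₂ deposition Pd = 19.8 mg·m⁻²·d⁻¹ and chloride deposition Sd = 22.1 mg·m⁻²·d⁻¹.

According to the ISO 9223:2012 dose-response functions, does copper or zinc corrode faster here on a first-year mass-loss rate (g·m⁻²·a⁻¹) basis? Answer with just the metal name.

copper

copper: f(T) = -0.080·(T−10) [T>10 °C] = -1.1360
  sulphur-dioxide contribution → 0.6651 μm/a
  chloride contribution → 1.839 μm/a
  ⇒ r_corr(copper) = 2.504 μm/a
  mass loss = 2.504 μm/a × 8.96 g/cm³ = 22.44 g·m⁻²·a⁻¹
zinc: temperature factor f = -0.071·(14.2) = -1.0082
  sulphur-dioxide contribution → 1.003 μm/a
  chloride contribution → 1.616 μm/a
  ⇒ r_corr(zinc) = 2.619 μm/a
  mass loss = 2.619 μm/a × 7.14 g/cm³ = 18.7 g·m⁻²·a⁻¹
Ordering by g·m⁻²·a⁻¹: copper (22.4) > zinc (18.7)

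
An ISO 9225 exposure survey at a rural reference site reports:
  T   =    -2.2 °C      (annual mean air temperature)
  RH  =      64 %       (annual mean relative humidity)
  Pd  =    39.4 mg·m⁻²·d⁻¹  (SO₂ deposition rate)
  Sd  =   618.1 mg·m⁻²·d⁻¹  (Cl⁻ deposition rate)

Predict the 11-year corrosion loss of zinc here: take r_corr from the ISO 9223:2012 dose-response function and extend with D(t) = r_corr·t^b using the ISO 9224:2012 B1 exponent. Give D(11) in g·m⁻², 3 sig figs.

zinc: temperature factor f = +0.038·(-12.2) = -0.4636
  sulphur-dioxide contribution → 0.7759 μm/a
  chloride contribution → 0.9443 μm/a
  ⇒ r_corr(zinc) = 1.72 μm/a
Power-law: D(11) = r_corr · 11^0.813
  D(11) = 1.72 × 11^0.813 = 1.72 × 7.025 = 12.08 μm
  Mass loss = 12.08 μm × 7.14 g/cm³ = 86.28 g·m⁻²

D(11) = 86.3 g·m⁻²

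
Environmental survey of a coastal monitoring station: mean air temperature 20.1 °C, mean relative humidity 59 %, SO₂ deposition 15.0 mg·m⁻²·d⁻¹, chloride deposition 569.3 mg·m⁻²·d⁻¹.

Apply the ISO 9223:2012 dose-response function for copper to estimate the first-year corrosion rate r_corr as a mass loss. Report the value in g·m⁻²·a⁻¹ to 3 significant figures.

copper: f(T) = -0.080·(T−10) [T>10 °C] = -0.8080
  Pd branch = 0.0053·Pd^0.26·e^(0.059·RH+f) = 0.1552 μm/a
  Sd branch = 0.01025·Sd^0.27·e^(0.036·RH+0.049·T) = 1.273 μm/a
  sum: 0.1552 + 1.273 → r_corr = 1.428 μm/a
Convert to mass loss: 1.428 μm/a × 8.96 g/cm³ = 12.8 g·m⁻²·a⁻¹

r_corr = 12.8 g·m⁻²·a⁻¹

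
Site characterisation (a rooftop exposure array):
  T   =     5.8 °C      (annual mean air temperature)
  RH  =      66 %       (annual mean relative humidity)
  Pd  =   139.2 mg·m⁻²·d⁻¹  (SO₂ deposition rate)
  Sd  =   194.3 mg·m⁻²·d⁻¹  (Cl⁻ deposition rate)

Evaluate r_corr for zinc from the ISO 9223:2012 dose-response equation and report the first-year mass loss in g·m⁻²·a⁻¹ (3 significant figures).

r_corr = 21.3 g·m⁻²·a⁻¹

zinc: T≤10 °C ⇒ hinge +0.038·(5.8−10) = -0.1596
  Pd branch = 0.0129·Pd^0.44·e^(0.046·RH+f) = 2.009 μm/a
  Cl⁻ term: 0.0175·194.3^0.57·exp(0.008·66+0.085·5.8) = 0.9792
  r_corr = 2.009 + 0.9792 = 2.988 μm/a
Convert to mass loss: 2.988 μm/a × 7.14 g/cm³ = 21.34 g·m⁻²·a⁻¹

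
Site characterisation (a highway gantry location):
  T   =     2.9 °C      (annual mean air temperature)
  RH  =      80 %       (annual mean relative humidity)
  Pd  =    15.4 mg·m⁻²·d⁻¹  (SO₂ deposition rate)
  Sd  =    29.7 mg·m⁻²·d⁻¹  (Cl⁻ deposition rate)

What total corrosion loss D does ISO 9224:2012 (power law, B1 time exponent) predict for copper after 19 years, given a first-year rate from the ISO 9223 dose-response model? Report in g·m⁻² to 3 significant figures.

copper: T≤10 °C ⇒ hinge +0.126·(2.9−10) = -0.8946
  SO₂ term: 0.0053·15.4^0.26·exp(0.059·80-0.8946) = 0.4947
  Cl⁻ term: 0.01025·29.7^0.27·exp(0.036·80+0.049·2.9) = 0.5258
  sum: 0.4947 + 0.5258 → r_corr = 1.021 μm/a
Power-law: D(19) = r_corr · 19^0.667
  D(19) = 1.021 × 19^0.667 = 1.021 × 7.127 = 7.274 μm
  Mass loss = 7.274 μm × 8.96 g/cm³ = 65.18 g·m⁻²

D(19) = 65.2 g·m⁻²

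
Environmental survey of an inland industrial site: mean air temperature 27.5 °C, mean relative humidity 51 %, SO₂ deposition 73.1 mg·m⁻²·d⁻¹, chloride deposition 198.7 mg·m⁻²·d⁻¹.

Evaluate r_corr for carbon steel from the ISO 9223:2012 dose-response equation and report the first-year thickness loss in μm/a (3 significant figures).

r_corr = 61.6 μm/a

carbon steel: f(T) = -0.054·(T−10) [T>10 °C] = -0.9450
  SO₂ term: 1.77·73.1^0.52·exp(0.02·51-0.9450) = 17.77
  Sd branch = 0.102·Sd^0.62·e^(0.033·RH+0.04·T) = 43.87 μm/a
  r_corr = 17.77 + 43.87 = 61.64 μm/a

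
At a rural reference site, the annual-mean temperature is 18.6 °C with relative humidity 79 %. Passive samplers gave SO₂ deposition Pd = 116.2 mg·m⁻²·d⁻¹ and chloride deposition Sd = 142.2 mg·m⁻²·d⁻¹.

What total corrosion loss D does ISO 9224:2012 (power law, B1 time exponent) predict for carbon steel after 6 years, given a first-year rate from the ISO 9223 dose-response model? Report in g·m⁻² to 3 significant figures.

D(6) = 2.54e+03 g·m⁻²

carbon steel: T>10 °C ⇒ hinge -0.054·(18.6−10) = -0.4644
  SO₂ term: 1.77·116.2^0.52·exp(0.02·79-0.4644) = 64.03
  Cl⁻ term: 0.102·142.2^0.62·exp(0.033·79+0.04·18.6) = 62.91
  r_corr = 64.03 + 62.91 = 126.9 μm/a
Long-term exponent b (ISO 9224 Table 2, B1) = 0.523
  D(6) = 126.9 × 6^0.523 = 126.9 × 2.553 = 324 μm
  Mass loss = 324 μm × 7.85 g/cm³ = 2544 g·m⁻²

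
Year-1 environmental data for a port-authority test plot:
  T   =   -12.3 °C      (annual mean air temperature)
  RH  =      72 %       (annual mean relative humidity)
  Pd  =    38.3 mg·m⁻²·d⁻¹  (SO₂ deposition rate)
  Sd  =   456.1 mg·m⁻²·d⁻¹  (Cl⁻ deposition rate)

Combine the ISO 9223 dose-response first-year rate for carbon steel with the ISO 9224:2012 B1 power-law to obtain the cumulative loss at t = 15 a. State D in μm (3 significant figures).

D(15) = 130 μm

carbon steel: temperature factor f = +0.150·(-22.3) = -3.3450
  sulphur-dioxide contribution → 1.753 μm/a
  chloride contribution → 29.88 μm/a
  ⇒ r_corr(carbon steel) = 31.64 μm/a
Long-term exponent b (ISO 9224 Table 2, B1) = 0.523
  D(15) = 31.64 × 15^0.523 = 31.64 × 4.122 = 130.4 μm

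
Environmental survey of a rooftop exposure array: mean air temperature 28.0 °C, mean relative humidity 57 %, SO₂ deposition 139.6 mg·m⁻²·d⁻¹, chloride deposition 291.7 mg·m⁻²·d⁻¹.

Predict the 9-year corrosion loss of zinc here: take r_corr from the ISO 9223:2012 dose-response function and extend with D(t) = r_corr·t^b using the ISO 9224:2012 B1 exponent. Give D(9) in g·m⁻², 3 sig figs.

D(9) = 342 g·m⁻²

zinc: f(T) = -0.071·(T−10) [T>10 °C] = -1.2780
  sulphur-dioxide contribution → 0.4345 μm/a
  chloride contribution → 7.581 μm/a
  total first-year rate 8.015 μm/a
Power-law: D(9) = r_corr · 9^0.813
  D(9) = 8.015 × 9^0.813 = 8.015 × 5.968 = 47.83 μm
  Mass loss = 47.83 μm × 7.14 g/cm³ = 341.5 g·m⁻²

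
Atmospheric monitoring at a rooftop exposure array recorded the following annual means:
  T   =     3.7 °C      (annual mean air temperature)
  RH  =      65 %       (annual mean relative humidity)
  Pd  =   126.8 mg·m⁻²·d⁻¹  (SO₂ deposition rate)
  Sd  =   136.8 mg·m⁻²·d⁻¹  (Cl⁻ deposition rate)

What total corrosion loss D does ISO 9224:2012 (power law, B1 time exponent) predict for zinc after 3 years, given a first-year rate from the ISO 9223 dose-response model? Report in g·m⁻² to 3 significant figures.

zinc: T≤10 °C ⇒ hinge +0.038·(3.7−10) = -0.2394
  Pd branch = 0.0129·Pd^0.44·e^(0.046·RH+f) = 1.7 μm/a
  Cl⁻ term: 0.0175·136.8^0.57·exp(0.008·65+0.085·3.7) = 0.6653
  r_corr = 1.7 + 0.6653 = 2.366 μm/a
ISO 9224: D(t) = r_corr · t^b with b = 0.813 (zinc, B1)
  D(3) = 2.366 × 3^0.813 = 2.366 × 2.443 = 5.779 μm
  Mass loss = 5.779 μm × 7.14 g/cm³ = 41.26 g·m⁻²

D(3) = 41.3 g·m⁻²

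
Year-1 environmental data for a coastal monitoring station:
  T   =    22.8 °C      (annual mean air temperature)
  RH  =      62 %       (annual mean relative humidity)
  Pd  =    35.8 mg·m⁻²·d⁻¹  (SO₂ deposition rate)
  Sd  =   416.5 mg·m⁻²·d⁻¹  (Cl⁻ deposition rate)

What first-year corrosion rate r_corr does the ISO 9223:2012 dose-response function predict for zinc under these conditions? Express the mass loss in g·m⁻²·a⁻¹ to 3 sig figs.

zinc: f(T) = -0.071·(T−10) [T>10 °C] = -0.9088
  sulphur-dioxide contribution → 0.4347 μm/a
  chloride contribution → 6.213 μm/a
  total first-year rate 6.648 μm/a
Convert to mass loss: 6.648 μm/a × 7.14 g/cm³ = 47.46 g·m⁻²·a⁻¹

r_corr = 47.5 g·m⁻²·a⁻¹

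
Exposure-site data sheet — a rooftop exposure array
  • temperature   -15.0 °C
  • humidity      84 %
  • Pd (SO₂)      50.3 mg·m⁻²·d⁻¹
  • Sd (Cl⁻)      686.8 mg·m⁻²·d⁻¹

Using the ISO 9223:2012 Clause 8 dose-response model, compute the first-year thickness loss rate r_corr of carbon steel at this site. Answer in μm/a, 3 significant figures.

r_corr = 53.1 μm/a

carbon steel: f(T) = +0.150·(T−10) [T≤10 °C] = -3.7500
  Pd branch = 1.77·Pd^0.52·e^(0.02·RH+f) = 1.713 μm/a
  Sd branch = 0.102·Sd^0.62·e^(0.033·RH+0.04·T) = 51.37 μm/a
  r_corr = 1.713 + 51.37 = 53.08 μm/a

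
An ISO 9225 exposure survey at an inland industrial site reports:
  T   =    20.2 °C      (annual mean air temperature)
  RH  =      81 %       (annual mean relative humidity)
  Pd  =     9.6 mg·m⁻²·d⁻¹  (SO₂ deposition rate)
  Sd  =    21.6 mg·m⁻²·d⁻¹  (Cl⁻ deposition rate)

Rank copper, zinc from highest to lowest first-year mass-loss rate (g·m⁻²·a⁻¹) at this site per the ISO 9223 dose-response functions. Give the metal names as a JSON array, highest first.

["copper", "zinc"]

copper: T>10 °C ⇒ hinge -0.080·(20.2−10) = -0.8160
  sulphur-dioxide contribution → 0.5021 μm/a
  chloride contribution → 1.168 μm/a
  total first-year rate 1.67 μm/a
  mass loss = 1.67 μm/a × 8.96 g/cm³ = 14.96 g·m⁻²·a⁻¹
zinc: temperature factor f = -0.071·(10.2) = -0.7242
  sulphur-dioxide contribution → 0.7022 μm/a
  chloride contribution → 1.073 μm/a
  ⇒ r_corr(zinc) = 1.776 μm/a
  mass loss = 1.776 μm/a × 7.14 g/cm³ = 12.68 g·m⁻²·a⁻¹
Ordering by g·m⁻²·a⁻¹: copper (15) > zinc (12.7)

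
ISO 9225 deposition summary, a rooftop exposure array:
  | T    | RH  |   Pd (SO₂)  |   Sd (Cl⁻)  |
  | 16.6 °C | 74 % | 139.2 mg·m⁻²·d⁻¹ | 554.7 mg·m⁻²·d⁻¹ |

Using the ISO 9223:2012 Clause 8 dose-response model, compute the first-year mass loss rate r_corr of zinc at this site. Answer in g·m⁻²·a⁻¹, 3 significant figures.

r_corr = 49.2 g·m⁻²·a⁻¹

zinc: temperature factor f = -0.071·(6.6) = -0.4686
  SO₂ term: 0.0129·139.2^0.44·exp(0.046·74-0.4686) = 2.131
  Cl⁻ term: 0.0175·554.7^0.57·exp(0.008·74+0.085·16.6) = 4.754
  sum: 2.131 + 4.754 → r_corr = 6.885 μm/a
Convert to mass loss: 6.885 μm/a × 7.14 g/cm³ = 49.16 g·m⁻²·a⁻¹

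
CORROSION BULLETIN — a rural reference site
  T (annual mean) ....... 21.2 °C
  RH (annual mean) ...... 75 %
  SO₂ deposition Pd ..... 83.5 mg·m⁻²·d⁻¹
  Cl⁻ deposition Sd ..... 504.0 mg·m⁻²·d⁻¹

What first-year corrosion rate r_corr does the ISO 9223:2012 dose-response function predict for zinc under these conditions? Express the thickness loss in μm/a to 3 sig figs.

r_corr = 7.99 μm/a

zinc: f(T) = -0.071·(T−10) [T>10 °C] = -0.7952
  Pd branch = 0.0129·Pd^0.44·e^(0.046·RH+f) = 1.286 μm/a
  Sd branch = 0.0175·Sd^0.57·e^(0.008·RH+0.085·T) = 6.708 μm/a
  sum: 1.286 + 6.708 → r_corr = 7.994 μm/a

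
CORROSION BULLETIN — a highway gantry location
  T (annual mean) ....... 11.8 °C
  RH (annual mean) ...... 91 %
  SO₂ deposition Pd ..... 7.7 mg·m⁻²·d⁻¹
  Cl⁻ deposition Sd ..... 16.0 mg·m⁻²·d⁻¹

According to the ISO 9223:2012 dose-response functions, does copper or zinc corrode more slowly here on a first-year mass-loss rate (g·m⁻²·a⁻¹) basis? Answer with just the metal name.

copper: T>10 °C ⇒ hinge -0.080·(11.8−10) = -0.1440
  sulphur-dioxide contribution → 1.675 μm/a
  chloride contribution → 1.023 μm/a
  total first-year rate 2.697 μm/a
  mass loss = 2.697 μm/a × 8.96 g/cm³ = 24.17 g·m⁻²·a⁻¹
zinc: T>10 °C ⇒ hinge -0.071·(11.8−10) = -0.1278
  sulphur-dioxide contribution → 1.833 μm/a
  chloride contribution → 0.4799 μm/a
  ⇒ r_corr(zinc) = 2.313 μm/a
  mass loss = 2.313 μm/a × 7.14 g/cm³ = 16.51 g·m⁻²·a⁻¹
Ordering by g·m⁻²·a⁻¹: copper (24.2) > zinc (16.5)

zinc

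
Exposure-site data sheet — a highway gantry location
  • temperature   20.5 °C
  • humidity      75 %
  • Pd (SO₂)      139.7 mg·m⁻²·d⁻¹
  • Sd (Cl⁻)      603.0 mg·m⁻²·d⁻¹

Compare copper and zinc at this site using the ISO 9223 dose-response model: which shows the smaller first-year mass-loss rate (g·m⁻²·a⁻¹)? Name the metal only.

copper

copper: T>10 °C ⇒ hinge -0.080·(20.5−10) = -0.8400
  SO₂ term: 0.0053·139.7^0.26·exp(0.059·75-0.8400) = 0.6902
  Cl⁻ term: 0.01025·603.0^0.27·exp(0.036·75+0.049·20.5) = 2.346
  sum: 0.6902 + 2.346 → r_corr = 3.036 μm/a
  mass loss = 3.036 μm/a × 8.96 g/cm³ = 27.2 g·m⁻²·a⁻¹
zinc: temperature factor f = -0.071·(10.5) = -0.7455
  SO₂ term: 0.0129·139.7^0.44·exp(0.046·75-0.7455) = 1.694
  Cl⁻ term: 0.0175·603.0^0.57·exp(0.008·75+0.085·20.5) = 7.001
  sum: 1.694 + 7.001 → r_corr = 8.695 μm/a
  mass loss = 8.695 μm/a × 7.14 g/cm³ = 62.08 g·m⁻²·a⁻¹
Ordering by g·m⁻²·a⁻¹: zinc (62.1) > copper (27.2)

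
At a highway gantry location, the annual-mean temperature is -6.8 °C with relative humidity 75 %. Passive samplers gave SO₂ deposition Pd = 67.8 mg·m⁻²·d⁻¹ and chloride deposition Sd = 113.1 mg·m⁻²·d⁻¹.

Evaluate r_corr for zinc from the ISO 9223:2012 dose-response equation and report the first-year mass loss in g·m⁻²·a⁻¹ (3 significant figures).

r_corr = 11.7 g·m⁻²·a⁻¹

zinc: temperature factor f = +0.038·(-16.8) = -0.6384
  SO₂ term: 0.0129·67.8^0.44·exp(0.046·75-0.6384) = 1.372
  Sd branch = 0.0175·Sd^0.57·e^(0.008·RH+0.085·T) = 0.2649 μm/a
  r_corr = 1.372 + 0.2649 = 1.637 μm/a
Convert to mass loss: 1.637 μm/a × 7.14 g/cm³ = 11.69 g·m⁻²·a⁻¹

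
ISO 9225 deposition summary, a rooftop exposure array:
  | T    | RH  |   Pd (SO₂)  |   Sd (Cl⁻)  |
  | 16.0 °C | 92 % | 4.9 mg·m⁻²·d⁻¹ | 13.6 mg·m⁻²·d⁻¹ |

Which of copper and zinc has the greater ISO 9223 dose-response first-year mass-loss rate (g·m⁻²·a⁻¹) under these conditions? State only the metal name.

copper

copper: T>10 °C ⇒ hinge -0.080·(16.0−10) = -0.4800
  Pd branch = 0.0053·Pd^0.26·e^(0.059·RH+f) = 1.129 μm/a
  Sd branch = 0.01025·Sd^0.27·e^(0.036·RH+0.049·T) = 1.246 μm/a
  r_corr = 1.129 + 1.246 = 2.375 μm/a
  mass loss = 2.375 μm/a × 8.96 g/cm³ = 21.28 g·m⁻²·a⁻¹
zinc: T>10 °C ⇒ hinge -0.071·(16.0−10) = -0.4260
  SO₂ term: 0.0129·4.9^0.44·exp(0.046·92-0.4260) = 1.167
  Sd branch = 0.0175·Sd^0.57·e^(0.008·RH+0.085·T) = 0.6301 μm/a
  sum: 1.167 + 0.6301 → r_corr = 1.797 μm/a
  mass loss = 1.797 μm/a × 7.14 g/cm³ = 12.83 g·m⁻²·a⁻¹
Ordering by g·m⁻²·a⁻¹: copper (21.3) > zinc (12.8)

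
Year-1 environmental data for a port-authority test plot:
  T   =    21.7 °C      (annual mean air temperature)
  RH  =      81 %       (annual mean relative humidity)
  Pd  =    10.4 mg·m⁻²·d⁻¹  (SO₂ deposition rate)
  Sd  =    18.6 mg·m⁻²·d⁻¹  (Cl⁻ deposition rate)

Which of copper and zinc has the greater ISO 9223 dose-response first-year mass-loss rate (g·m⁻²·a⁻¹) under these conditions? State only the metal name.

copper

copper: T>10 °C ⇒ hinge -0.080·(21.7−10) = -0.9360
  SO₂ term: 0.0053·10.4^0.26·exp(0.059·81-0.9360) = 0.4547
  Sd branch = 0.01025·Sd^0.27·e^(0.036·RH+0.049·T) = 1.207 μm/a
  r_corr = 0.4547 + 1.207 = 1.662 μm/a
  mass loss = 1.662 μm/a × 8.96 g/cm³ = 14.89 g·m⁻²·a⁻¹
zinc: f(T) = -0.071·(T−10) [T>10 °C] = -0.8307
  Pd branch = 0.0129·Pd^0.44·e^(0.046·RH+f) = 0.6539 μm/a
  Sd branch = 0.0175·Sd^0.57·e^(0.008·RH+0.085·T) = 1.12 μm/a
  r_corr = 0.6539 + 1.12 = 1.774 μm/a
  mass loss = 1.774 μm/a × 7.14 g/cm³ = 12.66 g·m⁻²·a⁻¹
Ordering by g·m⁻²·a⁻¹: copper (14.9) > zinc (12.7)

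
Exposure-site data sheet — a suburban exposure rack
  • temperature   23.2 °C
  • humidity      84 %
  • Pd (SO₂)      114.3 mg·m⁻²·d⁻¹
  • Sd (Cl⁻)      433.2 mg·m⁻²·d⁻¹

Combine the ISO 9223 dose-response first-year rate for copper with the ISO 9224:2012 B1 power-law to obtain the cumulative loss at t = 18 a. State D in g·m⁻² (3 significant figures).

D(18) = 264 g·m⁻²

copper: temperature factor f = -0.080·(13.2) = -1.0560
  Pd branch = 0.0053·Pd^0.26·e^(0.059·RH+f) = 0.8977 μm/a
  Cl⁻ term: 0.01025·433.2^0.27·exp(0.036·84+0.049·23.2) = 3.386
  sum: 0.8977 + 3.386 → r_corr = 4.283 μm/a
Long-term exponent b (ISO 9224 Table 2, B1) = 0.667
  D(18) = 4.283 × 18^0.667 = 4.283 × 6.875 = 29.45 μm
  Mass loss = 29.45 μm × 8.96 g/cm³ = 263.8 g·m⁻²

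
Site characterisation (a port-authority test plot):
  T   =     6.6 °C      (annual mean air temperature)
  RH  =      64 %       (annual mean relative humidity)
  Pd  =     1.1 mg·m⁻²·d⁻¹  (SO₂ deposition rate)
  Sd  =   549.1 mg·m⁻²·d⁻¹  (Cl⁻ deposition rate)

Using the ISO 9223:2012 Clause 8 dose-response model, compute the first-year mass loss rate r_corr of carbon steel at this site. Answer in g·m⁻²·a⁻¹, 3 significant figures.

r_corr = 462 g·m⁻²·a⁻¹

carbon steel: T≤10 °C ⇒ hinge +0.150·(6.6−10) = -0.5100
  SO₂ term: 1.77·1.1^0.52·exp(0.02·64-0.5100) = 4.017
  Sd branch = 0.102·Sd^0.62·e^(0.033·RH+0.04·T) = 54.84 μm/a
  sum: 4.017 + 54.84 → r_corr = 58.85 μm/a
Convert to mass loss: 58.85 μm/a × 7.85 g/cm³ = 462 g·m⁻²·a⁻¹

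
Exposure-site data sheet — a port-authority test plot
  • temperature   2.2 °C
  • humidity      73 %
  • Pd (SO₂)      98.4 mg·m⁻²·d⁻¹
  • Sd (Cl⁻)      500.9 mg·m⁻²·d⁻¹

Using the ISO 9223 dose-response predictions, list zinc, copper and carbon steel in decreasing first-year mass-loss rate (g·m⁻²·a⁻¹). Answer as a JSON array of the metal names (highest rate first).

zinc: T≤10 °C ⇒ hinge +0.038·(2.2−10) = -0.2964
  SO₂ term: 0.0129·98.4^0.44·exp(0.046·73-0.2964) = 2.076
  Sd branch = 0.0175·Sd^0.57·e^(0.008·RH+0.085·T) = 1.308 μm/a
  sum: 2.076 + 1.308 → r_corr = 3.384 μm/a
  mass loss = 3.384 μm/a × 7.14 g/cm³ = 24.16 g·m⁻²·a⁻¹
copper: f(T) = +0.126·(T−10) [T≤10 °C] = -0.9828
  Pd branch = 0.0053·Pd^0.26·e^(0.059·RH+f) = 0.4854 μm/a
  Sd branch = 0.01025·Sd^0.27·e^(0.036·RH+0.049·T) = 0.8468 μm/a
  r_corr = 0.4854 + 0.8468 = 1.332 μm/a
  mass loss = 1.332 μm/a × 8.96 g/cm³ = 11.94 g·m⁻²·a⁻¹
carbon steel: temperature factor f = +0.150·(-7.8) = -1.1700
  SO₂ term: 1.77·98.4^0.52·exp(0.02·73-1.1700) = 25.72
  Sd branch = 0.102·Sd^0.62·e^(0.033·RH+0.04·T) = 58.46 μm/a
  r_corr = 25.72 + 58.46 = 84.18 μm/a
  mass loss = 84.18 μm/a × 7.85 g/cm³ = 660.8 g·m⁻²·a⁻¹
Ordering by g·m⁻²·a⁻¹: carbon steel (661) > zinc (24.2) > copper (11.9)

["carbon steel", "zinc", "copper"]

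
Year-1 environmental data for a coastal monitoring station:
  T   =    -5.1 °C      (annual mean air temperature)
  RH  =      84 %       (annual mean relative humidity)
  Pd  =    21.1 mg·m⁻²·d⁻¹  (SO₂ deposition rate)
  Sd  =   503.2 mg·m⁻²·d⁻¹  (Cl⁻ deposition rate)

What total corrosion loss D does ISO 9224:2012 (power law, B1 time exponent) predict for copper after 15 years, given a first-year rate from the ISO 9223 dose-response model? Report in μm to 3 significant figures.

copper: temperature factor f = +0.126·(-15.1) = -1.9026
  SO₂ term: 0.0053·21.1^0.26·exp(0.059·84-1.9026) = 0.2481
  Cl⁻ term: 0.01025·503.2^0.27·exp(0.036·84+0.049·-5.1) = 0.881
  r_corr = 0.2481 + 0.881 = 1.129 μm/a
ISO 9224: D(t) = r_corr · t^b with b = 0.667 (copper, B1)
  D(15) = 1.129 × 15^0.667 = 1.129 × 6.088 = 6.874 μm

D(15) = 6.87 μm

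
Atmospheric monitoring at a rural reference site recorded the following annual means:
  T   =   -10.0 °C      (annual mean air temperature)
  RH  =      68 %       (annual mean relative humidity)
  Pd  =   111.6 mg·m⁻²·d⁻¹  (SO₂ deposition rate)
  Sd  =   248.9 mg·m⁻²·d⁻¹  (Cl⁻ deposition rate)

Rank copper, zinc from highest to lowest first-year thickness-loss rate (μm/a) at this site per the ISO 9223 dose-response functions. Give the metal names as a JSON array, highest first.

["zinc", "copper"]

copper: T≤10 °C ⇒ hinge +0.126·(-10.0−10) = -2.5200
  SO₂ term: 0.0053·111.6^0.26·exp(0.059·68-2.5200) = 0.08029
  Sd branch = 0.01025·Sd^0.27·e^(0.036·RH+0.049·T) = 0.3221 μm/a
  sum: 0.08029 + 0.3221 → r_corr = 0.4024 μm/a
zinc: T≤10 °C ⇒ hinge +0.038·(-10.0−10) = -0.7600
  SO₂ term: 0.0129·111.6^0.44·exp(0.046·68-0.7600) = 1.096
  Sd branch = 0.0175·Sd^0.57·e^(0.008·RH+0.085·T) = 0.2991 μm/a
  r_corr = 1.096 + 0.2991 = 1.396 μm/a
Ordering by μm/a: zinc (1.4) > copper (0.402)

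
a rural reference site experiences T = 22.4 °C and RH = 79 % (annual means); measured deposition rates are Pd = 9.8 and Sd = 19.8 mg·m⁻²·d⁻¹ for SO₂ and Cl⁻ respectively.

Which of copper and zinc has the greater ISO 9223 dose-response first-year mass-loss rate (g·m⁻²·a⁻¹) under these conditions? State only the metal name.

copper

copper: T>10 °C ⇒ hinge -0.080·(22.4−10) = -0.9920
  SO₂ term: 0.0053·9.8^0.26·exp(0.059·79-0.9920) = 0.3762
  Cl⁻ term: 0.01025·19.8^0.27·exp(0.036·79+0.049·22.4) = 1.182
  r_corr = 0.3762 + 1.182 = 1.558 μm/a
  mass loss = 1.558 μm/a × 8.96 g/cm³ = 13.96 g·m⁻²·a⁻¹
zinc: temperature factor f = -0.071·(12.4) = -0.8804
  SO₂ term: 0.0129·9.8^0.44·exp(0.046·79-0.8804) = 0.5528
  Sd branch = 0.0175·Sd^0.57·e^(0.008·RH+0.085·T) = 1.212 μm/a
  r_corr = 0.5528 + 1.212 = 1.765 μm/a
  mass loss = 1.765 μm/a × 7.14 g/cm³ = 12.6 g·m⁻²·a⁻¹
Ordering by g·m⁻²·a⁻¹: copper (14) > zinc (12.6)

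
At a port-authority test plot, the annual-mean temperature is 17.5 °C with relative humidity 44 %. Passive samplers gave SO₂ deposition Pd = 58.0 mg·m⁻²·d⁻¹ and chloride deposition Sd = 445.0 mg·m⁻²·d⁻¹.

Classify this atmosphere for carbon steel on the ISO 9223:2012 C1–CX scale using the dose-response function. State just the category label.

C4

carbon steel: f(T) = -0.054·(T−10) [T>10 °C] = -0.4050
  Pd branch = 1.77·Pd^0.52·e^(0.02·RH+f) = 23.51 μm/a
  Sd branch = 0.102·Sd^0.62·e^(0.033·RH+0.04·T) = 38.48 μm/a
  sum: 23.51 + 38.48 → r_corr = 61.99 μm/a
62 μm/a falls in (50, 80] for carbon steel → category C4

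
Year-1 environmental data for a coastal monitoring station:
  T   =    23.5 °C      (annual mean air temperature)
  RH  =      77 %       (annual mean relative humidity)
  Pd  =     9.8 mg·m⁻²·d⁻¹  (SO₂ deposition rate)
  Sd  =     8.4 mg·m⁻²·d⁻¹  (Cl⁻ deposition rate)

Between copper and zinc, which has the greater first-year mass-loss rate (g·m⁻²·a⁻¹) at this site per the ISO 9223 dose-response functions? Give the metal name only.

copper: temperature factor f = -0.080·(13.5) = -1.0800
  sulphur-dioxide contribution → 0.3062 μm/a
  chloride contribution → 0.9209 μm/a
  total first-year rate 1.227 μm/a
  mass loss = 1.227 μm/a × 8.96 g/cm³ = 10.99 g·m⁻²·a⁻¹
zinc: temperature factor f = -0.071·(13.5) = -0.9585
  sulphur-dioxide contribution → 0.4664 μm/a
  chloride contribution → 0.8034 μm/a
  total first-year rate 1.27 μm/a
  mass loss = 1.27 μm/a × 7.14 g/cm³ = 9.066 g·m⁻²·a⁻¹
Ordering by g·m⁻²·a⁻¹: copper (11) > zinc (9.07)

copper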